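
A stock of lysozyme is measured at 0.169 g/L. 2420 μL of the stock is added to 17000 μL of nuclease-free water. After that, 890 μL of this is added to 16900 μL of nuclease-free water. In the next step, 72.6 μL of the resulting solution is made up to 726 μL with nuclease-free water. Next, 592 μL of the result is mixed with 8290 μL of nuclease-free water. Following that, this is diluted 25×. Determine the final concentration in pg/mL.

Overall dilution factor = 8.025 × 19.99 × 10 × 15.00 × 25 = 6.02 × 10⁵.
0.169 g/L / 6.02 × 10⁵ = 2.81 × 10⁻⁷ g/L = 281 pg/mL.

281 pg/mL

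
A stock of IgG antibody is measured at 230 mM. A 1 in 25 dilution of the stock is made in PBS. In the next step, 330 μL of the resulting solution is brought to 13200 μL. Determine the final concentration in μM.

Overall dilution factor = 25 × 40 = 1000.
230 mM / 1000 = 0.230 mM = 230 μM.

230 μM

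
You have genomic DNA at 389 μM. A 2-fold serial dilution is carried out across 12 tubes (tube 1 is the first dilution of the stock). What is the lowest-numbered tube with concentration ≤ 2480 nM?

Tube n has concentration 389 μM / 2ⁿ.
Need 2ⁿ ≥ 389 μM / 2480 nM = 157, so n ≥ 7.29.
First such tube: n = 8.

tube 8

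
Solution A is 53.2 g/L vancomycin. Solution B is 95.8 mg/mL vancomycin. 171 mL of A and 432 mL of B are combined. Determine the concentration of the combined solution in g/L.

83.7 g/L

C_B = 95.8 mg/mL = 95.8 g/L.
C_mix = (C_A·V_A + C_B·V_B)/(V_A + V_B) = (53.2×171 + 95.8×432) / 603.0 = 83.7 g/L.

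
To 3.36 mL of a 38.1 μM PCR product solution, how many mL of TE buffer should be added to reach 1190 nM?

1190 nM = 1.19 μM.
V₂ = C₁V₁/C₂ = 38.1 × 3.36 / 1.19 = 108 mL.
Diluent to add = V₂ − V₁ = 108 − 3.36 = 104 mL.

104 mL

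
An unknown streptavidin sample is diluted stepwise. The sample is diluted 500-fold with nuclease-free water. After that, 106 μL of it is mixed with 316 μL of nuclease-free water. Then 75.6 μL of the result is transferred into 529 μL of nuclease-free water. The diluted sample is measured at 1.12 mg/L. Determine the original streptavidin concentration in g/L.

17.8 g/L

Overall dilution factor = 500 × 3.981 × 7.997 = 1.59 × 10⁴.
Original = 1.12 mg/L × 1.59 × 10⁴ = 1.78 × 10⁴ mg/L = 17.8 g/L.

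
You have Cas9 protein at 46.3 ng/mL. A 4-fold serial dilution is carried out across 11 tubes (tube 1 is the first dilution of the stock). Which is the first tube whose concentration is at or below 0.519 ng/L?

Tube n has concentration 46.3 ng/mL / 4ⁿ.
Need 4ⁿ ≥ 46.3 ng/mL / 0.519 ng/L = 8.92 × 10⁴, so n ≥ 8.22.
First such tube: n = 9.

tube 9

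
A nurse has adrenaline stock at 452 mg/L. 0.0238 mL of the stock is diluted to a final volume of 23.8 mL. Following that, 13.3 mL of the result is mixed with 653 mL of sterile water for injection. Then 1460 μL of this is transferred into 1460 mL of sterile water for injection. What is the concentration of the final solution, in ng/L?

9.01 ng/L

Overall dilution factor = 1000 × 50.10 × 1001 = 5.01 × 10⁷.
452 mg/L / 5.01 × 10⁷ = 9.01 × 10⁻⁶ mg/L = 9.01 ng/L.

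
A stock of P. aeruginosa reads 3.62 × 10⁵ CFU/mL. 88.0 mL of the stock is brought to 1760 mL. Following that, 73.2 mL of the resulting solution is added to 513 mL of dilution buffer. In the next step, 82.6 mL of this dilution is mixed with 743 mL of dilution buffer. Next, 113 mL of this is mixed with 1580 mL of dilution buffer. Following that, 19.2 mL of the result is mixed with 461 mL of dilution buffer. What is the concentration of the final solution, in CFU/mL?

Overall dilution factor = 20 × 8.008 × 9.995 × 14.98 × 25.01 = 6.00 × 10⁵.
3.62 × 10⁵ CFU/mL / 6.00 × 10⁵ = 0.603 CFU/mL.

0.603 CFU/mL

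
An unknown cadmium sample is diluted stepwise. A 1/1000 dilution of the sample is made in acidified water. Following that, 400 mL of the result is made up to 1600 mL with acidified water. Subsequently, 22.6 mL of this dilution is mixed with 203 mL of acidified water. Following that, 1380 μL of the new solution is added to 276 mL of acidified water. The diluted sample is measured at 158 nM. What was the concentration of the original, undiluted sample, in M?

Overall dilution factor = 1000 × 4 × 9.982 × 201 = 8.03 × 10⁶.
Original = 158 nM × 8.03 × 10⁶ = 1.27 × 10⁹ nM = 1.27 M.

1.27 M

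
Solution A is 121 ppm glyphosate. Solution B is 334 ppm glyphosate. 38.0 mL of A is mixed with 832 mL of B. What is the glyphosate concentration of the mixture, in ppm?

C_mix = (C_A·V_A + C_B·V_B)/(V_A + V_B) = (121×38.0 + 334×832) / 870.0 = 325 ppm.

325 ppm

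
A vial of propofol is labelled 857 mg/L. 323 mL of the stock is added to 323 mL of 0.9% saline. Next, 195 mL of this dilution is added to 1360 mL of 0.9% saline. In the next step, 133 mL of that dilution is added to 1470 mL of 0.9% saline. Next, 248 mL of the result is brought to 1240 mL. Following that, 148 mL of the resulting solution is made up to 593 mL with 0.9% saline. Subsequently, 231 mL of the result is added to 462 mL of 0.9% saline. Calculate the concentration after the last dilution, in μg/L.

74.2 μg/L

Overall dilution factor = 2 × 7.974 × 12.05 × 5 × 4.007 × 3 = 1.16 × 10⁴.
857 mg/L / 1.16 × 10⁴ = 0.0742 mg/L = 74.2 μg/L.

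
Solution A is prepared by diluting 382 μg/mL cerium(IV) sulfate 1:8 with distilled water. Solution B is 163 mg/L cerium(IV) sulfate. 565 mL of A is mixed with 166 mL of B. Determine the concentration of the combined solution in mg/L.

73.9 mg/L

C_A = 382 μg/mL / 8 = 47.8 μg/mL.
C_B = 163 mg/L = 163 μg/mL.
C_mix = (C_A·V_A + C_B·V_B)/(V_A + V_B) = (47.8×565 + 163×166) / 731.0 = 73.9 μg/mL = 73.9 mg/L.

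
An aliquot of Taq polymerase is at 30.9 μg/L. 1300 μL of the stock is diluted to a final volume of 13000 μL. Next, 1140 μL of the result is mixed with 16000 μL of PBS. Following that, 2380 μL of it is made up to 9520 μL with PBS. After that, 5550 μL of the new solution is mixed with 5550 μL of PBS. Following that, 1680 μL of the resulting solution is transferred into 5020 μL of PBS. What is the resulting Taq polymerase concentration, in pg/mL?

Overall dilution factor = 10 × 15.04 × 4 × 2 × 3.988 = 4797.
30.9 μg/L / 4797 = 6.44 × 10⁻³ μg/L = 6.44 pg/mL.

6.44 pg/mL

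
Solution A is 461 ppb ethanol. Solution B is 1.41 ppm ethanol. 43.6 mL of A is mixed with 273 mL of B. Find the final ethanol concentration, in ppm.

C_B = 1.41 ppm = 1410 ppb.
C_mix = (C_A·V_A + C_B·V_B)/(V_A + V_B) = (461×43.6 + 1410×273) / 316.6 = 1279 ppb = 1.28 ppm.

1.28 ppm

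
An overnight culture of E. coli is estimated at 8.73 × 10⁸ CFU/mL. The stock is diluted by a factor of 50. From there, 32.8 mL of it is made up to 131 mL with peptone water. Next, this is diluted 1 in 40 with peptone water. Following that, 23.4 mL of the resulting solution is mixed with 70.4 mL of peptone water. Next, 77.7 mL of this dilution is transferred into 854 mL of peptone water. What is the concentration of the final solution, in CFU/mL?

2270 CFU/mL

Overall dilution factor = 50 × 3.994 × 40 × 4.009 × 11.99 = 3.84 × 10⁵.
8.73 × 10⁸ CFU/mL / 3.84 × 10⁵ = 2270 CFU/mL.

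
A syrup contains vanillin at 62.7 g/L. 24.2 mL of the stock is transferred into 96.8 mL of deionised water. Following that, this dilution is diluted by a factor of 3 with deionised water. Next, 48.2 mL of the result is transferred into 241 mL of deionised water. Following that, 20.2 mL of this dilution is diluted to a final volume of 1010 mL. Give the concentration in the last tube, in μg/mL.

13.9 μg/mL

Overall dilution factor = 5 × 3 × 6 × 50 = 4500.
62.7 g/L / 4500 = 0.0139 g/L = 13.9 μg/mL.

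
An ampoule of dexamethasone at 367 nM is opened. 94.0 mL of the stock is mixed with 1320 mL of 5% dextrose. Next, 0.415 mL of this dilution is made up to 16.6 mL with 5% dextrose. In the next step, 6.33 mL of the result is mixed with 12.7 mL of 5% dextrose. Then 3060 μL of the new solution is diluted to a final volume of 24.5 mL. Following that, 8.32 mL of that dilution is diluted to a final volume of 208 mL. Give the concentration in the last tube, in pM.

1.01 pM

Overall dilution factor = 15.04 × 40 × 3.006 × 8.007 × 25 = 3.62 × 10⁵.
367 nM / 3.62 × 10⁵ = 1.01 × 10⁻³ nM = 1.01 pM.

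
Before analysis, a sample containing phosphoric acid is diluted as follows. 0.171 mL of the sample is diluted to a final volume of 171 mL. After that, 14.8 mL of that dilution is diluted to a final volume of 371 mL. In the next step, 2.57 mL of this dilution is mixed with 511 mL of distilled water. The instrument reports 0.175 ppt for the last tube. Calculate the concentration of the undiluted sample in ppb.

877 ppb

Overall dilution factor = 1000 × 25.07 × 199.8 = 5.01 × 10⁶.
Original = 0.175 ppt × 5.01 × 10⁶ = 8.77 × 10⁵ ppt = 877 ppb.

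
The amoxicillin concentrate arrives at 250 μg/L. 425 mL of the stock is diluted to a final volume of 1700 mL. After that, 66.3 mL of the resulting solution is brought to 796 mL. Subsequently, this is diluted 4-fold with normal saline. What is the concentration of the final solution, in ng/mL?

Overall dilution factor = 4 × 12.01 × 4 = 192.
250 μg/L / 192 = 1.30 μg/L = 1.30 ng/mL.

1.30 ng/mL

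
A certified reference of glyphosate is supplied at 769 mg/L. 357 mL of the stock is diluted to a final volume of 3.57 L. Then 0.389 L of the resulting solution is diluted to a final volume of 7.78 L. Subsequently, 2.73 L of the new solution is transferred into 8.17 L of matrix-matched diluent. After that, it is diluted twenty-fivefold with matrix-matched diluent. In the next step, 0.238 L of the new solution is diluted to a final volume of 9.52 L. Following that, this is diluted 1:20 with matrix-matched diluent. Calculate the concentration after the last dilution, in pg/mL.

48.2 pg/mL

Overall dilution factor = 10 × 20 × 3.993 × 25 × 40 × 20 = 1.60 × 10⁷.
769 mg/L / 1.60 × 10⁷ = 4.82 × 10⁻⁵ mg/L = 48.2 pg/mL.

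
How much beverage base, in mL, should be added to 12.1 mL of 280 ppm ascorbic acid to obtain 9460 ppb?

346 mL

9460 ppb = 9.46 ppm.
V₂ = C₁V₁/C₂ = 280 × 12.1 / 9.46 = 358 mL.
Diluent to add = V₂ − V₁ = 358 − 12.1 = 346 mL.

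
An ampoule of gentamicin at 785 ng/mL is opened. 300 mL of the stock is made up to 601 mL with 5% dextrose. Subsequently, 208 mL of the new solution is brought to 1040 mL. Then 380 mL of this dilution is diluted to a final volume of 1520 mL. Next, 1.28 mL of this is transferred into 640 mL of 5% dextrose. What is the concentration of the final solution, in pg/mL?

39.1 pg/mL

Overall dilution factor = 2.003 × 5 × 4 × 501 = 2.01 × 10⁴.
785 ng/mL / 2.01 × 10⁴ = 0.0391 ng/mL = 39.1 pg/mL.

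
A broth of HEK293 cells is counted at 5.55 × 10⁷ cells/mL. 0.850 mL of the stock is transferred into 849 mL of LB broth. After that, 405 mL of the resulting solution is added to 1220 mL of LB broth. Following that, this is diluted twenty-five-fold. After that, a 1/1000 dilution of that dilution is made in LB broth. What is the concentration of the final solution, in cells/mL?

Overall dilution factor = 999.8 × 4.012 × 25 × 1000 = 1.00 × 10⁸.
5.55 × 10⁷ cells/mL / 1.00 × 10⁸ = 0.553 cells/mL.

0.553 cells/mL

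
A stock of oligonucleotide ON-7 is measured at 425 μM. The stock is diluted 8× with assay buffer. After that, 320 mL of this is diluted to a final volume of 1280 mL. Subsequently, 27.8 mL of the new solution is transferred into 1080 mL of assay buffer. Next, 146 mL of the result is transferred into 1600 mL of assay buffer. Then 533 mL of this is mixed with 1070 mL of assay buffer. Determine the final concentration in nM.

Overall dilution factor = 8 × 4 × 39.85 × 11.96 × 3.008 = 4.59 × 10⁴.
425 μM / 4.59 × 10⁴ = 9.27 × 10⁻³ μM = 9.27 nM.

9.27 nM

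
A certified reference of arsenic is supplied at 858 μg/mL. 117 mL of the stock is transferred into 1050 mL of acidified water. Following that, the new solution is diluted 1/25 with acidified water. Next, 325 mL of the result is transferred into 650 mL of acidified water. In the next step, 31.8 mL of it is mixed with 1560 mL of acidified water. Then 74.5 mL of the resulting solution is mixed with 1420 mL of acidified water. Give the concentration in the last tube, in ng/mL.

1.14 ng/mL

Overall dilution factor = 9.974 × 25 × 3 × 50.06 × 20.06 = 7.51 × 10⁵.
858 μg/mL / 7.51 × 10⁵ = 1.14 × 10⁻³ μg/mL = 1.14 ng/mL.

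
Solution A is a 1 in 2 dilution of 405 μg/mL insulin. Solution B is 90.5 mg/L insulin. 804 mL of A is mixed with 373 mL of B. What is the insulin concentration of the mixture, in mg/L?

C_A = 405 μg/mL / 2 = 202 μg/mL.
C_B = 90.5 mg/L = 90.5 μg/mL.
C_mix = (C_A·V_A + C_B·V_B)/(V_A + V_B) = (202×804 + 90.5×373) / 1177 = 167 μg/mL = 167 mg/L.

167 mg/L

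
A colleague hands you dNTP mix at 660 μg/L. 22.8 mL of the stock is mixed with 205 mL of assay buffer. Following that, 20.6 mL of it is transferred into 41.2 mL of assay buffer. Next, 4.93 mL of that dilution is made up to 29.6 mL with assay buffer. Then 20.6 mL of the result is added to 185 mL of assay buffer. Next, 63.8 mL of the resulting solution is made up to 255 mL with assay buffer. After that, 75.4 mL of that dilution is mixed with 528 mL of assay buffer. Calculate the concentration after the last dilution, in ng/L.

11.5 ng/L

Overall dilution factor = 9.991 × 3 × 6.004 × 9.981 × 3.997 × 8.003 = 5.75 × 10⁴.
660 μg/L / 5.75 × 10⁴ = 0.0115 μg/L = 11.5 ng/L.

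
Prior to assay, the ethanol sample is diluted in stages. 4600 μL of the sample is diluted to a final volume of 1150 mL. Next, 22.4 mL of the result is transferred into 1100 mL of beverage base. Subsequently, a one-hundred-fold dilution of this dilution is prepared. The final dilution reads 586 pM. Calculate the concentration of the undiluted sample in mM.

0.734 mM

Overall dilution factor = 250 × 50.11 × 100 = 1.25 × 10⁶.
Original = 586 pM × 1.25 × 10⁶ = 7.34 × 10⁸ pM = 0.734 mM.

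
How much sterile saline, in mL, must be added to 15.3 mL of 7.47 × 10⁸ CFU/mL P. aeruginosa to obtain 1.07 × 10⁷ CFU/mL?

1050 mL

V₂ = C₁V₁/C₂ = 7.47 × 10⁸ × 15.3 / 1.07 × 10⁷ = 1068 mL.
Diluent to add = V₂ − V₁ = 1068 − 15.3 = 1050 mL.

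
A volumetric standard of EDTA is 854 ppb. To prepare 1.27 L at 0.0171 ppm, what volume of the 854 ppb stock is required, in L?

0.0254 L

0.0171 ppm = 17.1 ppb.
V₁ = C₂V₂/C₁ = 17.1 × 1.27 / 854 = 0.0254 L.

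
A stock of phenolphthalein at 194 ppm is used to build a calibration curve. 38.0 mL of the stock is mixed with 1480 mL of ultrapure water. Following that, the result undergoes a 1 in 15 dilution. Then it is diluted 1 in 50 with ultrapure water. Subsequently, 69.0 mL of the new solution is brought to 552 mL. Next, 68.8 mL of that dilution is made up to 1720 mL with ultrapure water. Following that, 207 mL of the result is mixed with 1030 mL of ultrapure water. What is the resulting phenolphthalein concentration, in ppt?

5.42 ppt

Overall dilution factor = 39.95 × 15 × 50 × 8 × 25 × 5.976 = 3.58 × 10⁷.
194 ppm / 3.58 × 10⁷ = 5.42 × 10⁻⁶ ppm = 5.42 ppt.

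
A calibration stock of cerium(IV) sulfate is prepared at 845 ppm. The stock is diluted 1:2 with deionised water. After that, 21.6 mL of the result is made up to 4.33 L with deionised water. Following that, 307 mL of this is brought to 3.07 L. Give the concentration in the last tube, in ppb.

Overall dilution factor = 2 × 200.5 × 10 = 4009.
845 ppm / 4009 = 0.211 ppm = 211 ppb.

211 ppb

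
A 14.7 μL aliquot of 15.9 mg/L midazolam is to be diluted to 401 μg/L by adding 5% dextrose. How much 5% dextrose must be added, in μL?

401 μg/L = 0.401 mg/L.
V₂ = C₁V₁/C₂ = 15.9 × 14.7 / 0.401 = 583 μL.
Diluent to add = V₂ − V₁ = 583 − 14.7 = 568 μL.

568 μL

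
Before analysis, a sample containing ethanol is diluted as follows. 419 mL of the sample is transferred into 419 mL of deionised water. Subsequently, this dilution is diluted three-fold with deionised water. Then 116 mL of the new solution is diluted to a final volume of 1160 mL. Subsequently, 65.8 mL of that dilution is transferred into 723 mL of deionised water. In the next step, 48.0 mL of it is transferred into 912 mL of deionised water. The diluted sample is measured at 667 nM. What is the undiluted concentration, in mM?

Overall dilution factor = 2 × 3 × 10 × 11.99 × 20 = 1.44 × 10⁴.
Original = 667 nM × 1.44 × 10⁴ = 9.60 × 10⁶ nM = 9.60 mM.

9.60 mM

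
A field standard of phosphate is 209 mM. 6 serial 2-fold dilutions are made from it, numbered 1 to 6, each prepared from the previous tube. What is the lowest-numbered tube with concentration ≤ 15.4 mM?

tube 4

Tube n has concentration 209 mM / 2ⁿ.
Need 2ⁿ ≥ 209 mM / 15.4 mM = 13.6, so n ≥ 3.76.
First such tube: n = 4.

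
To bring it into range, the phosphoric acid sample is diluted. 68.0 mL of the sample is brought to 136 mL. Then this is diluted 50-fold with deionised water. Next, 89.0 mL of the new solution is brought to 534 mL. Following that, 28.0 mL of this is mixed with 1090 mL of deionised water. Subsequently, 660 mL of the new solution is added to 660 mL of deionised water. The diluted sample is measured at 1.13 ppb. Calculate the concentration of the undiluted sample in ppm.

54.1 ppm

Overall dilution factor = 2 × 50 × 6 × 39.93 × 2 = 4.79 × 10⁴.
Original = 1.13 ppb × 4.79 × 10⁴ = 5.41 × 10⁴ ppb = 54.1 ppm.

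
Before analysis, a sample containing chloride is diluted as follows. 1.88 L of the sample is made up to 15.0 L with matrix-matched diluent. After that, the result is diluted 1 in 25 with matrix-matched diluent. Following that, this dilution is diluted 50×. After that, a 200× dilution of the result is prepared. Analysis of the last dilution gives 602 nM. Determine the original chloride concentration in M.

1.20 M

Overall dilution factor = 7.979 × 25 × 50 × 200 = 1.99 × 10⁶.
Original = 602 nM × 1.99 × 10⁶ = 1.20 × 10⁹ nM = 1.20 M.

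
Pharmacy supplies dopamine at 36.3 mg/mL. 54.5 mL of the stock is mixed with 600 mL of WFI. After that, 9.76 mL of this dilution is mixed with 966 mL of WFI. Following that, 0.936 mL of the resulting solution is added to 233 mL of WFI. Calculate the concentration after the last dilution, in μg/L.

121 μg/L

Overall dilution factor = 12.01 × 99.98 × 249.9 = 3.00 × 10⁵.
36.3 mg/mL / 3.00 × 10⁵ = 1.21 × 10⁻⁴ mg/mL = 121 μg/L.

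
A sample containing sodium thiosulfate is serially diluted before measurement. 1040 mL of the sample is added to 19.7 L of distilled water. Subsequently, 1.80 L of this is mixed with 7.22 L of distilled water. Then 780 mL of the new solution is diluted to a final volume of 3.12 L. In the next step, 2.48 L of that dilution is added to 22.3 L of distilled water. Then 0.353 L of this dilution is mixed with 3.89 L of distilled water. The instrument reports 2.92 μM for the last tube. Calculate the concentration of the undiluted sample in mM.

Overall dilution factor = 19.94 × 5.011 × 4 × 9.992 × 12.02 = 4.80 × 10⁴.
Original = 2.92 μM × 4.80 × 10⁴ = 1.40 × 10⁵ μM = 140 mM.

140 mM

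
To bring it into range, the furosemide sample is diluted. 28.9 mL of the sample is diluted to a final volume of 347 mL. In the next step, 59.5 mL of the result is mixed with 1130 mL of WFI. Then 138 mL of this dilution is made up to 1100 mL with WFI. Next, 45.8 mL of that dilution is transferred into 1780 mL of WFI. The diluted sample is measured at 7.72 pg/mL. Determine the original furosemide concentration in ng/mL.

Overall dilution factor = 12.01 × 19.99 × 7.971 × 39.86 = 7.63 × 10⁴.
Original = 7.72 pg/mL × 7.63 × 10⁴ = 5.89 × 10⁵ pg/mL = 589 ng/mL.

589 ng/mL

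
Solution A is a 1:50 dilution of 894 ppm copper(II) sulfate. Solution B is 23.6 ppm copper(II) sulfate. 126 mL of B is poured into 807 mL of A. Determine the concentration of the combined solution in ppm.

C_A = 894 ppm / 50 = 17.9 ppm.
C_mix = (C_A·V_A + C_B·V_B)/(V_A + V_B) = (17.9×807 + 23.6×126) / 933.0 = 18.7 ppm.

18.7 ppm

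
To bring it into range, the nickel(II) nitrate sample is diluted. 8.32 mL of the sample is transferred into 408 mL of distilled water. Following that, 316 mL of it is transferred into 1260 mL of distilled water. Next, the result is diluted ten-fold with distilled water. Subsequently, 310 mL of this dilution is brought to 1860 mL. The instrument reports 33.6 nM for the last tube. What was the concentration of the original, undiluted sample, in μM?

503 μM

Overall dilution factor = 50.04 × 4.987 × 10 × 6 = 1.50 × 10⁴.
Original = 33.6 nM × 1.50 × 10⁴ = 5.03 × 10⁵ nM = 503 μM.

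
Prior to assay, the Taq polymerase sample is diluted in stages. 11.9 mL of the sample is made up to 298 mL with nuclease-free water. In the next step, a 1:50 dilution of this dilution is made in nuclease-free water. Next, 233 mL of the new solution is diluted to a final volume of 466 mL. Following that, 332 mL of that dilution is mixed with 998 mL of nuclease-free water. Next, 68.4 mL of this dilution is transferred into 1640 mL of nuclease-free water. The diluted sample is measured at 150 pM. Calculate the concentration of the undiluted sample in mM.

0.0376 mM

Overall dilution factor = 25.04 × 50 × 2 × 4.006 × 24.98 = 2.51 × 10⁵.
Original = 150 pM × 2.51 × 10⁵ = 3.76 × 10⁷ pM = 0.0376 mM.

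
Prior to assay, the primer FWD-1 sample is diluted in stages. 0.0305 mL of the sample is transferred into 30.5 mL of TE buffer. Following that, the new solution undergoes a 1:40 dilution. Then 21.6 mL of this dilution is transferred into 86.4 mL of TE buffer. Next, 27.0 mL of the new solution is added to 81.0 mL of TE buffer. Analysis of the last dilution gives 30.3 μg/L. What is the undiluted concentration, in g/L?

24.3 g/L

Overall dilution factor = 1001 × 40 × 5 × 4 = 8.01 × 10⁵.
Original = 30.3 μg/L × 8.01 × 10⁵ = 2.43 × 10⁷ μg/L = 24.3 g/L.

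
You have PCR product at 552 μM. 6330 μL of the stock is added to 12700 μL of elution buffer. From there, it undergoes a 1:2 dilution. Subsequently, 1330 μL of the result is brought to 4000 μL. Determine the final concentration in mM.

Overall dilution factor = 3.006 × 2 × 3.008 = 18.1.
552 μM / 18.1 = 30.5 μM = 0.0305 mM.

0.0305 mM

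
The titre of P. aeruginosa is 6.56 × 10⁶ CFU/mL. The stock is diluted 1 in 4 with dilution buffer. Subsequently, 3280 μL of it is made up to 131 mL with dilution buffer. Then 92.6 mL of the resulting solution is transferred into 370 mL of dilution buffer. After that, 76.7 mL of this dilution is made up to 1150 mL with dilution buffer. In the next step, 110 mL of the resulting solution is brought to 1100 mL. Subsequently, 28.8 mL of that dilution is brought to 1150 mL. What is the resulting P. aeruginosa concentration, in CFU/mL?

1.37 CFU/mL

Overall dilution factor = 4 × 39.94 × 4.996 × 14.99 × 10 × 39.93 = 4.78 × 10⁶.
6.56 × 10⁶ CFU/mL / 4.78 × 10⁶ = 1.37 CFU/mL.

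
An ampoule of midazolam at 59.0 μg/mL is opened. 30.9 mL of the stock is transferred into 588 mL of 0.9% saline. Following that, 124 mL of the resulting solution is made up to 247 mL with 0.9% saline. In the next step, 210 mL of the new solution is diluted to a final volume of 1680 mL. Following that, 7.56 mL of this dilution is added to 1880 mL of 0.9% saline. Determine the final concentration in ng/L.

740 ng/L

Overall dilution factor = 20.03 × 1.992 × 8 × 249.7 = 7.97 × 10⁴.
59.0 μg/mL / 7.97 × 10⁴ = 7.40 × 10⁻⁴ μg/mL = 740 ng/L.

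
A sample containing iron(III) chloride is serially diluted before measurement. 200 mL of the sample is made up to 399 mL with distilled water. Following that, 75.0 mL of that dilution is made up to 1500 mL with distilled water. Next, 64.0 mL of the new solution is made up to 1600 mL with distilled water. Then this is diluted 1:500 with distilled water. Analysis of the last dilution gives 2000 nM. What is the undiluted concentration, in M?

0.998 M

Overall dilution factor = 1.995 × 20 × 25 × 500 = 4.99 × 10⁵.
Original = 2000 nM × 4.99 × 10⁵ = 9.98 × 10⁸ nM = 0.998 M.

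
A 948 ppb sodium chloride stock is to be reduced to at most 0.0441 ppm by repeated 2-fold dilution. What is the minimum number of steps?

Need 2ⁿ ≥ 21.5, so n ≥ log(21.5)/log(2) = 4.43.
Minimum whole steps: n = 5.

5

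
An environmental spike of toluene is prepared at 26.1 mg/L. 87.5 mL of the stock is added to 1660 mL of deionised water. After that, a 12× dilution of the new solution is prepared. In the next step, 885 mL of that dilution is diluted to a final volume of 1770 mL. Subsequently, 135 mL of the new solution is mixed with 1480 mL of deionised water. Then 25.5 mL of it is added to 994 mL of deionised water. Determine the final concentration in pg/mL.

114 pg/mL

Overall dilution factor = 19.97 × 12 × 2 × 11.96 × 39.98 = 2.29 × 10⁵.
26.1 mg/L / 2.29 × 10⁵ = 1.14 × 10⁻⁴ mg/L = 114 pg/mL.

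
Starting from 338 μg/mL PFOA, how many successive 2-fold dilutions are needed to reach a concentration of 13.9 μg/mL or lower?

Need 2ⁿ ≥ 24.3, so n ≥ log(24.3)/log(2) = 4.60.
Minimum whole steps: n = 5.

5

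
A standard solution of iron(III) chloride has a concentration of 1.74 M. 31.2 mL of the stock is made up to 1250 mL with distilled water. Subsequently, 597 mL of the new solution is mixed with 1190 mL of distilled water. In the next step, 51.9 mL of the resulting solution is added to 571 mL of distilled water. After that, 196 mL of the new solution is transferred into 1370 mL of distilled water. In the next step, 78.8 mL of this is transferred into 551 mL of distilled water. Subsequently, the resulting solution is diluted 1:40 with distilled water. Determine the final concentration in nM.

473 nM

Overall dilution factor = 40.06 × 2.993 × 12.00 × 7.990 × 7.992 × 40 = 3.68 × 10⁶.
1.74 M / 3.68 × 10⁶ = 4.73 × 10⁻⁷ M = 473 nM.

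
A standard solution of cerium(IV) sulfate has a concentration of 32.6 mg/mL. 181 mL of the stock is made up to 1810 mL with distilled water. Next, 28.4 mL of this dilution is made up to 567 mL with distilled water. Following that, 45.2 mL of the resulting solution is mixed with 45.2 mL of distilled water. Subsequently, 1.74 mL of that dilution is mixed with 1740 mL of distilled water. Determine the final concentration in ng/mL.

81.6 ng/mL

Overall dilution factor = 10 × 19.96 × 2 × 1001 = 4.00 × 10⁵.
32.6 mg/mL / 4.00 × 10⁵ = 8.16 × 10⁻⁵ mg/mL = 81.6 ng/mL.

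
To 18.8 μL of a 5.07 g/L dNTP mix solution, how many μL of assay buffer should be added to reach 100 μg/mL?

100 μg/mL = 0.100 g/L.
V₂ = C₁V₁/C₂ = 5.07 × 18.8 / 0.100 = 953 μL.
Diluent to add = V₂ − V₁ = 953 − 18.8 = 934 μL.

934 μL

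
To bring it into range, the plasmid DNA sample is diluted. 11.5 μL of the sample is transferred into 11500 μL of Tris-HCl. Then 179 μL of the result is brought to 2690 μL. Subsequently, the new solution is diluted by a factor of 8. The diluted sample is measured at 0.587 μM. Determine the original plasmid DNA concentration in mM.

70.6 mM

Overall dilution factor = 1001 × 15.03 × 8 = 1.20 × 10⁵.
Original = 0.587 μM × 1.20 × 10⁵ = 7.06 × 10⁴ μM = 70.6 mM.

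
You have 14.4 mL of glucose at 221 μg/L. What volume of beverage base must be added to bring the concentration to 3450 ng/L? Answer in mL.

908 mL

3450 ng/L = 3.45 μg/L.
V₂ = C₁V₁/C₂ = 221 × 14.4 / 3.45 = 922 mL.
Diluent to add = V₂ − V₁ = 922 − 14.4 = 908 mL.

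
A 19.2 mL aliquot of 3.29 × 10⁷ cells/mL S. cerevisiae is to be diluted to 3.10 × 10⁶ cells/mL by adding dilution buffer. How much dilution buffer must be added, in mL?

185 mL

V₂ = C₁V₁/C₂ = 3.29 × 10⁷ × 19.2 / 3.10 × 10⁶ = 204 mL.
Diluent to add = V₂ − V₁ = 204 − 19.2 = 185 mL.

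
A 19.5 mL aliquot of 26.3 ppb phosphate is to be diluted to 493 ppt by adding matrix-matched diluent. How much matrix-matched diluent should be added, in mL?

1020 mL

493 ppt = 0.493 ppb.
V₂ = C₁V₁/C₂ = 26.3 × 19.5 / 0.493 = 1040 mL.
Diluent to add = V₂ − V₁ = 1040 − 19.5 = 1020 mL.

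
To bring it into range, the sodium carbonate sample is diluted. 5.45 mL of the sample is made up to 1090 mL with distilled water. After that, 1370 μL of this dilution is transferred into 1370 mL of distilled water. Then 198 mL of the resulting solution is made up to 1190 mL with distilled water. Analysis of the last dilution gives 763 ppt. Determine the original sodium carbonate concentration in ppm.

Overall dilution factor = 200 × 1001 × 6.010 = 1.20 × 10⁶.
Original = 763 ppt × 1.20 × 10⁶ = 9.18 × 10⁸ ppt = 918 ppm.

918 ppm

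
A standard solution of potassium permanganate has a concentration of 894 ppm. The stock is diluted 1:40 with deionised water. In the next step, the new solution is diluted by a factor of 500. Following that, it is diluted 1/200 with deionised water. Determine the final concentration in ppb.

0.224 ppb

Overall dilution factor = 40 × 500 × 200 = 4.00 × 10⁶.
894 ppm / 4.00 × 10⁶ = 2.23 × 10⁻⁴ ppm = 0.224 ppb.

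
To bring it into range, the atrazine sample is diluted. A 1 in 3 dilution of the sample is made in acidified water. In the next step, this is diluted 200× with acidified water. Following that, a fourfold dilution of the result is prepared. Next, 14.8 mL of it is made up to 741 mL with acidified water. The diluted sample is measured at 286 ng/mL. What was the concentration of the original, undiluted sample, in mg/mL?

Overall dilution factor = 3 × 200 × 4 × 50.07 = 1.20 × 10⁵.
Original = 286 ng/mL × 1.20 × 10⁵ = 3.44 × 10⁷ ng/mL = 34.4 mg/mL.

34.4 mg/mL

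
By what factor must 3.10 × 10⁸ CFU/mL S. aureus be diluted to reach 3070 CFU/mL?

1.01 × 10⁵

Factor = C₀/C_target = 3.10 × 10⁸ CFU/mL / 3070 CFU/mL = 1.01 × 10⁵.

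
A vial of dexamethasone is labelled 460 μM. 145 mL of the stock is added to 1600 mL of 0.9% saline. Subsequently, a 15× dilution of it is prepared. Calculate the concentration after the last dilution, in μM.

2.55 μM

Overall dilution factor = 12.03 × 15 = 181.
460 μM / 181 = 2.55 μM.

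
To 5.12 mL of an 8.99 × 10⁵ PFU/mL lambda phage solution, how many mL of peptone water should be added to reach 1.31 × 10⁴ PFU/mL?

V₂ = C₁V₁/C₂ = 8.99 × 10⁵ × 5.12 / 1.31 × 10⁴ = 351 mL.
Diluent to add = V₂ − V₁ = 351 − 5.12 = 346 mL.

346 mL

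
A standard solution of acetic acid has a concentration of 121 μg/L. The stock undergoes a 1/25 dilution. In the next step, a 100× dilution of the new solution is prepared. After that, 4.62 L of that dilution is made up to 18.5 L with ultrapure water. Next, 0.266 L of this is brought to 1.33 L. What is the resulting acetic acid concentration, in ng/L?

Overall dilution factor = 25 × 100 × 4.004 × 5 = 5.01 × 10⁴.
121 μg/L / 5.01 × 10⁴ = 2.42 × 10⁻³ μg/L = 2.42 ng/L.

2.42 ng/L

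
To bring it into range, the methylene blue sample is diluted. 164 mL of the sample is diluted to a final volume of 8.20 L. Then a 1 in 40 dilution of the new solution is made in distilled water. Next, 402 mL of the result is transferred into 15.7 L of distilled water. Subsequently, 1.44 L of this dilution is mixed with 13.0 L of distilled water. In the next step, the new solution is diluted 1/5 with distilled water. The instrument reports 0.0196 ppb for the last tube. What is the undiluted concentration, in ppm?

Overall dilution factor = 50 × 40 × 40.05 × 10.03 × 5 = 4.02 × 10⁶.
Original = 0.0196 ppb × 4.02 × 10⁶ = 7.87 × 10⁴ ppb = 78.7 ppm.

78.7 ppm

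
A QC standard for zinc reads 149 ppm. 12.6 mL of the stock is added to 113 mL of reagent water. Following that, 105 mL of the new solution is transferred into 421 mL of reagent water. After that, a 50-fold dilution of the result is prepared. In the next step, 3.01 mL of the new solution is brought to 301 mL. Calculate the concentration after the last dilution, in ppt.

Overall dilution factor = 9.968 × 5.010 × 50 × 100 = 2.50 × 10⁵.
149 ppm / 2.50 × 10⁵ = 5.97 × 10⁻⁴ ppm = 597 ppt.

597 ppt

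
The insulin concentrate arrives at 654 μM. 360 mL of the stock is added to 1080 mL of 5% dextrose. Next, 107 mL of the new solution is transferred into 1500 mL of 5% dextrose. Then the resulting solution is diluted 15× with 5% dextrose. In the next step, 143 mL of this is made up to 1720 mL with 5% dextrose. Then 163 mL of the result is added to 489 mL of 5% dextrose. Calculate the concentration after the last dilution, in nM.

15.1 nM

Overall dilution factor = 4 × 15.02 × 15 × 12.03 × 4 = 4.34 × 10⁴.
654 μM / 4.34 × 10⁴ = 0.0151 μM = 15.1 nM.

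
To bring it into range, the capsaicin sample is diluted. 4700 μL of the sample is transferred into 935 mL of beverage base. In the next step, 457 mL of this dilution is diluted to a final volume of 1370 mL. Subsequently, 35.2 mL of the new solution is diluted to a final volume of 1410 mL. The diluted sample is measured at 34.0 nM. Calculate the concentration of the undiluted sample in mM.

Overall dilution factor = 199.9 × 2.998 × 40.06 = 2.40 × 10⁴.
Original = 34.0 nM × 2.40 × 10⁴ = 8.16 × 10⁵ nM = 0.816 mM.

0.816 mM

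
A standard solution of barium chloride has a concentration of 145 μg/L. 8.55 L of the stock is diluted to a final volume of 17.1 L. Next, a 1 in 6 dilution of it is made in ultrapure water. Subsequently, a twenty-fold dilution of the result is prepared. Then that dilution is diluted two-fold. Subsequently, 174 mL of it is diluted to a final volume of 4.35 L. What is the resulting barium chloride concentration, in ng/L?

Overall dilution factor = 2 × 6 × 20 × 2 × 25 = 1.20 × 10⁴.
145 μg/L / 1.20 × 10⁴ = 0.0121 μg/L = 12.1 ng/L.

12.1 ng/L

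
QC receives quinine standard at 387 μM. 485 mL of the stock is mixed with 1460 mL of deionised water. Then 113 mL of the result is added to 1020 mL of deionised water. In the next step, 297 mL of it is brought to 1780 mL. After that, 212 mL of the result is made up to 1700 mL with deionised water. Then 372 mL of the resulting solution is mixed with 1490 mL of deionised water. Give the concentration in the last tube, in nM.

40.0 nM

Overall dilution factor = 4.010 × 10.03 × 5.993 × 8.019 × 5.005 = 9673.
387 μM / 9673 = 0.0400 μM = 40.0 nM.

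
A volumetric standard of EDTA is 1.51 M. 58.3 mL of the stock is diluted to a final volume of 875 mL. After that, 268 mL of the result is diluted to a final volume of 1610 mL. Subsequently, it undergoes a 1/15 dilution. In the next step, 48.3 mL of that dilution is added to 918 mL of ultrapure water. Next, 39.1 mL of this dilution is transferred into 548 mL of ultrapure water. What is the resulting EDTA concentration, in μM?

3.72 μM

Overall dilution factor = 15.01 × 6.007 × 15 × 20.01 × 15.02 = 4.06 × 10⁵.
1.51 M / 4.06 × 10⁵ = 3.72 × 10⁻⁶ M = 3.72 μM.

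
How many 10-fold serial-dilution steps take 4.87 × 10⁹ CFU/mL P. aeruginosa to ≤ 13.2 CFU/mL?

Need 10ⁿ ≥ 3.69 × 10⁸, so n ≥ log(3.69 × 10⁸)/log(10) = 8.57.
Minimum whole steps: n = 9.

9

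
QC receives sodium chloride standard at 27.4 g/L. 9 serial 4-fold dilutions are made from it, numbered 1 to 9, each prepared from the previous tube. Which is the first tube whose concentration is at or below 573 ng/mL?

Tube n has concentration 27.4 g/L / 4ⁿ.
Need 4ⁿ ≥ 27.4 g/L / 573 ng/mL = 4.78 × 10⁴, so n ≥ 7.77.
First such tube: n = 8.

tube 8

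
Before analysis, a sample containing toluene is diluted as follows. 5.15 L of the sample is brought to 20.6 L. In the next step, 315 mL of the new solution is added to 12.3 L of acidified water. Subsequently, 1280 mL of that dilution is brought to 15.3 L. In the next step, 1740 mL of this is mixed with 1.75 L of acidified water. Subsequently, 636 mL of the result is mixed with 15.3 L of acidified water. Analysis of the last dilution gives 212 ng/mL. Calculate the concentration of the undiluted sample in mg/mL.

Overall dilution factor = 4 × 40.05 × 11.95 × 2.006 × 25.06 = 9.62 × 10⁴.
Original = 212 ng/mL × 9.62 × 10⁴ = 2.04 × 10⁷ ng/mL = 20.4 mg/mL.

20.4 mg/mL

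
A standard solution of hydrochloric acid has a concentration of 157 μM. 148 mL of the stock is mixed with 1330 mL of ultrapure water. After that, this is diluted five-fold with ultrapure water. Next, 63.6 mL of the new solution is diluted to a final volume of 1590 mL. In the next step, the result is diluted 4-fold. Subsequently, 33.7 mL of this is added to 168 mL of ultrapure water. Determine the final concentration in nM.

Overall dilution factor = 9.986 × 5 × 25 × 4 × 5.985 = 2.99 × 10⁴.
157 μM / 2.99 × 10⁴ = 5.25 × 10⁻³ μM = 5.25 nM.

5.25 nM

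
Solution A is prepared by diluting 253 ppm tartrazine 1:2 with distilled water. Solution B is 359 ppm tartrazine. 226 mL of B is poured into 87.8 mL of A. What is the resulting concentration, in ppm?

294 ppm

C_A = 253 ppm / 2 = 126 ppm.
C_mix = (C_A·V_A + C_B·V_B)/(V_A + V_B) = (126×87.8 + 359×226) / 313.8 = 294 ppm.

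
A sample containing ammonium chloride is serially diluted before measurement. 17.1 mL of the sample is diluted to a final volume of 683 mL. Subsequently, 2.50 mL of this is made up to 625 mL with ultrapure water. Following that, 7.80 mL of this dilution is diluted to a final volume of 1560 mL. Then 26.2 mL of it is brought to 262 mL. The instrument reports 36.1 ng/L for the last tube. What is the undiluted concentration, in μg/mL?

Overall dilution factor = 39.94 × 250 × 200 × 10 = 2.00 × 10⁷.
Original = 36.1 ng/L × 2.00 × 10⁷ = 7.21 × 10⁸ ng/L = 721 μg/mL.

721 μg/mL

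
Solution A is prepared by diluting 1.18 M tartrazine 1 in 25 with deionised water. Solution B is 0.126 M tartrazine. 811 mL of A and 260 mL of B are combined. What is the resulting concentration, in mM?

66.3 mM

C_A = 1.18 M / 25 = 0.0472 M.
C_mix = (C_A·V_A + C_B·V_B)/(V_A + V_B) = (0.0472×811 + 0.126×260) / 1071 = 0.0663 M = 66.3 mM.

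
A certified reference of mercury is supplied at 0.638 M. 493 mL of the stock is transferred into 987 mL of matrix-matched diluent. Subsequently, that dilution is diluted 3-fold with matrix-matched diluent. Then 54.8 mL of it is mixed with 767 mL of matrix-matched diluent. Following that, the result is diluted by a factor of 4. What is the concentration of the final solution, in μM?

1180 μM

Overall dilution factor = 3.002 × 3 × 15.00 × 4 = 540.
0.638 M / 540 = 1.18 × 10⁻³ M = 1180 μM.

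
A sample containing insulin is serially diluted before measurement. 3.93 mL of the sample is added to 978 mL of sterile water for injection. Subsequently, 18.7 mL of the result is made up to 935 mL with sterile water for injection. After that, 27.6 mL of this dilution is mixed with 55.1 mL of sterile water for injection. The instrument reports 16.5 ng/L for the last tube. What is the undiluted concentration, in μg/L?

618 μg/L

Overall dilution factor = 249.9 × 50 × 2.996 = 3.74 × 10⁴.
Original = 16.5 ng/L × 3.74 × 10⁴ = 6.18 × 10⁵ ng/L = 618 μg/L.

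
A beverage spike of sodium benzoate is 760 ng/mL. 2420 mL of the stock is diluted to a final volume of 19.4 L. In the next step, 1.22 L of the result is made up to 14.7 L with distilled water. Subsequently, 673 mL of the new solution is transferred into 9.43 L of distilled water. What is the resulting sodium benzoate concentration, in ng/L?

Overall dilution factor = 8.017 × 12.05 × 15.01 = 1450.
760 ng/mL / 1450 = 0.524 ng/mL = 524 ng/L.

524 ng/L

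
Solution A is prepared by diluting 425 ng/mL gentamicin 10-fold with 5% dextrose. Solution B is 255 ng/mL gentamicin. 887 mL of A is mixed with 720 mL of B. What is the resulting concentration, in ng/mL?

C_A = 425 ng/mL / 10 = 42.5 ng/mL.
C_mix = (C_A·V_A + C_B·V_B)/(V_A + V_B) = (42.5×887 + 255×720) / 1607 = 138 ng/mL.

138 ng/mL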